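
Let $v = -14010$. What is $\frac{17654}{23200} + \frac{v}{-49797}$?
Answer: $\frac{200691373}{192548400} \approx 1.0423$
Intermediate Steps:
$\frac{17654}{23200} + \frac{v}{-49797} = \frac{17654}{23200} - \frac{14010}{-49797} = 17654 \cdot \frac{1}{23200} - - \frac{4670}{16599} = \frac{8827}{11600} + \frac{4670}{16599} = \frac{200691373}{192548400}$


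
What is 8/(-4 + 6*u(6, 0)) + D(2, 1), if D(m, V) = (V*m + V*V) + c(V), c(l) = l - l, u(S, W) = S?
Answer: 13/4 ≈ 3.2500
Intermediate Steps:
c(l) = 0
D(m, V) = V**2 + V*m (D(m, V) = (V*m + V*V) + 0 = (V*m + V**2) + 0 = (V**2 + V*m) + 0 = V**2 + V*m)
8/(-4 + 6*u(6, 0)) + D(2, 1) = 8/(-4 + 6*6) + 1*(1 + 2) = 8/(-4 + 36) + 1*3 = 8/32 + 3 = (1/32)*8 + 3 = 1/4 + 3 = 13/4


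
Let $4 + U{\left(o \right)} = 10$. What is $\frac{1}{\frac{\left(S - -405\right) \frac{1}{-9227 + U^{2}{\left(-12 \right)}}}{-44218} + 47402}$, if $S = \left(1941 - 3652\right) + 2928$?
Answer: $\frac{203203819}{9632267429049} \approx 2.1096 \cdot 10^{-5}$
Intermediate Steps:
$S = 1217$ ($S = -1711 + 2928 = 1217$)
$U{\left(o \right)} = 6$ ($U{\left(o \right)} = -4 + 10 = 6$)
$\frac{1}{\frac{\left(S - -405\right) \frac{1}{-9227 + U^{2}{\left(-12 \right)}}}{-44218} + 47402} = \frac{1}{\frac{\left(1217 - -405\right) \frac{1}{-9227 + 6^{2}}}{-44218} + 47402} = \frac{1}{\frac{1217 + 405}{-9227 + 36} \left(- \frac{1}{44218}\right) + 47402} = \frac{1}{\frac{1622}{-9191} \left(- \frac{1}{44218}\right) + 47402} = \frac{1}{1622 \left(- \frac{1}{9191}\right) \left(- \frac{1}{44218}\right) + 47402} = \frac{1}{\left(- \frac{1622}{9191}\right) \left(- \frac{1}{44218}\right) + 47402} = \frac{1}{\frac{811}{203203819} + 47402} = \frac{1}{\frac{9632267429049}{203203819}} = \frac{203203819}{9632267429049}$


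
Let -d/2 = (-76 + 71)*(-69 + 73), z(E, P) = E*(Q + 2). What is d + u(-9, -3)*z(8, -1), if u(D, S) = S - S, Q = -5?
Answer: 40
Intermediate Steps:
z(E, P) = -3*E (z(E, P) = E*(-5 + 2) = E*(-3) = -3*E)
d = 40 (d = -2*(-76 + 71)*(-69 + 73) = -(-10)*4 = -2*(-20) = 40)
u(D, S) = 0
d + u(-9, -3)*z(8, -1) = 40 + 0*(-3*8) = 40 + 0*(-24) = 40 + 0 = 40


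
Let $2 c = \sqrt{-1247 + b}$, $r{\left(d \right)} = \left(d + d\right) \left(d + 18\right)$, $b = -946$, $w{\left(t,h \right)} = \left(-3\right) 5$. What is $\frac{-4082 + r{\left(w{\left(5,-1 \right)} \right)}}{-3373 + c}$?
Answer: $\frac{377776}{305441} + \frac{56 i \sqrt{2193}}{305441} \approx 1.2368 + 0.0085858 i$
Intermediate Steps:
$w{\left(t,h \right)} = -15$
$r{\left(d \right)} = 2 d \left(18 + d\right)$
$c = \frac{i \sqrt{2193}}{2}$ ($c = \frac{\sqrt{-1247 - 946}}{2} = \frac{\sqrt{-2193}}{2} = \frac{i \sqrt{2193}}{2} \approx 23.415 i$)
$\frac{-4082 + r{\left(w{\left(5,-1 \right)} \right)}}{-3373 + c} = \frac{-4082 + 2 \left(-15\right) \left(18 - 15\right)}{-3373 + \frac{i \sqrt{2193}}{2}} = \frac{-4082 + 2 \left(-15\right) 3}{-3373 + \frac{i \sqrt{2193}}{2}} = \frac{-4082 - 90}{-3373 + \frac{i \sqrt{2193}}{2}} = - \frac{4172}{-3373 + \frac{i \sqrt{2193}}{2}}$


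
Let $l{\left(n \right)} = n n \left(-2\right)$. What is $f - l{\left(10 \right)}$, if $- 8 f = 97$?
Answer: $\frac{1503}{8} \approx 187.88$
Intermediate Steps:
$l{\left(n \right)} = - 2 n^{2}$ ($l{\left(n \right)} = n^{2} \left(-2\right) = - 2 n^{2}$)
$f = - \frac{97}{8}$ ($f = \left(- \frac{1}{8}\right) 97 = - \frac{97}{8} \approx -12.125$)
$f - l{\left(10 \right)} = - \frac{97}{8} - - 2 \cdot 10^{2} = - \frac{97}{8} - \left(-2\right) 100 = - \frac{97}{8} - -200 = - \frac{97}{8} + 200 = \frac{1503}{8}$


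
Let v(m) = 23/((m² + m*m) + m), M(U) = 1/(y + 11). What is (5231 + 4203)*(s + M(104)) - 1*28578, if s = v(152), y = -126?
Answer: -15277315651/533140 ≈ -28655.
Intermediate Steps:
M(U) = -1/115 (M(U) = 1/(-126 + 11) = 1/(-115) = -1/115)
v(m) = 23/(m + 2*m²) (v(m) = 23/((m² + m²) + m) = 23/(2*m² + m) = 23/(m + 2*m²))
s = 23/46360 (s = 23/(152*(1 + 2*152)) = 23*(1/152)/(1 + 304) = 23*(1/152)/305 = 23*(1/152)*(1/305) = 23/46360 ≈ 0.00049612)
(5231 + 4203)*(s + M(104)) - 1*28578 = (5231 + 4203)*(23/46360 - 1/115) - 1*28578 = 9434*(-8743/1066280) - 28578 = -41240731/533140 - 28578 = -15277315651/533140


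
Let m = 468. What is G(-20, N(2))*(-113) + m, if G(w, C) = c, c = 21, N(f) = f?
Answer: -1905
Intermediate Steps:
G(w, C) = 21
G(-20, N(2))*(-113) + m = 21*(-113) + 468 = -2373 + 468 = -1905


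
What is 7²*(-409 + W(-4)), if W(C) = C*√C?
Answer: -20041 - 392*I ≈ -20041.0 - 392.0*I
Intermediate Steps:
W(C) = C^(3/2)
7²*(-409 + W(-4)) = 7²*(-409 + (-4)^(3/2)) = 49*(-409 - 8*I) = -20041 - 392*I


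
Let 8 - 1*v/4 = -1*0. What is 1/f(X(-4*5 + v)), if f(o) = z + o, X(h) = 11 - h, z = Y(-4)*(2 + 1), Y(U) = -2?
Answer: -⅐ ≈ -0.14286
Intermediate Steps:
v = 32 (v = 32 - (-4)*0 = 32 - 4*0 = 32 + 0 = 32)
z = -6 (z = -2*(2 + 1) = -2*3 = -6)
f(o) = -6 + o
1/f(X(-4*5 + v)) = 1/(-6 + (11 - (-4*5 + 32))) = 1/(-6 + (11 - (-20 + 32))) = 1/(-6 + (11 - 1*12)) = 1/(-6 + (11 - 12)) = 1/(-6 - 1) = 1/(-7) = -⅐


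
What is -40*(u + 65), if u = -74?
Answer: 360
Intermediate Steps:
-40*(u + 65) = -40*(-74 + 65) = -40*(-9) = -1*(-360) = 360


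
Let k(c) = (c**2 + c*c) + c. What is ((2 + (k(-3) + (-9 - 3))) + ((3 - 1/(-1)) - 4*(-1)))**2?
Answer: 169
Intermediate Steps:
k(c) = c + 2*c**2 (k(c) = (c**2 + c**2) + c = 2*c**2 + c = c + 2*c**2)
((2 + (k(-3) + (-9 - 3))) + ((3 - 1/(-1)) - 4*(-1)))**2 = ((2 + (-3*(1 + 2*(-3)) + (-9 - 3))) + ((3 - 1/(-1)) - 4*(-1)))**2 = ((2 + (-3*(1 - 6) - 12)) + ((3 - 1*(-1)) + 4))**2 = ((2 + (-3*(-5) - 12)) + ((3 + 1) + 4))**2 = ((2 + (15 - 12)) + (4 + 4))**2 = ((2 + 3) + 8)**2 = (5 + 8)**2 = 13**2 = 169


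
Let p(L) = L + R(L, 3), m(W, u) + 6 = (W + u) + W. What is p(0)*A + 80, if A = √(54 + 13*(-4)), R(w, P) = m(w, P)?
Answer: 80 - 3*√2 ≈ 75.757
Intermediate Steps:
m(W, u) = -6 + u + 2*W (m(W, u) = -6 + ((W + u) + W) = -6 + (u + 2*W) = -6 + u + 2*W)
R(w, P) = -6 + P + 2*w
A = √2 (A = √(54 - 52) = √2 ≈ 1.4142)
p(L) = -3 + 3*L (p(L) = L + (-6 + 3 + 2*L) = L + (-3 + 2*L) = -3 + 3*L)
p(0)*A + 80 = (-3 + 3*0)*√2 + 80 = (-3 + 0)*√2 + 80 = -3*√2 + 80 = 80 - 3*√2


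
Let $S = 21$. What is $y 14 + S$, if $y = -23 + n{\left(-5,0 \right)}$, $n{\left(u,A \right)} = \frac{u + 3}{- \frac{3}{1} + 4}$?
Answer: $-329$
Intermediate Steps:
$n{\left(u,A \right)} = 3 + u$ ($n{\left(u,A \right)} = \frac{3 + u}{\left(-3\right) 1 + 4} = \frac{3 + u}{-3 + 4} = \frac{3 + u}{1} = \left(3 + u\right) 1 = 3 + u$)
$y = -25$ ($y = -23 + \left(3 - 5\right) = -23 - 2 = -25$)
$y 14 + S = \left(-25\right) 14 + 21 = -350 + 21 = -329$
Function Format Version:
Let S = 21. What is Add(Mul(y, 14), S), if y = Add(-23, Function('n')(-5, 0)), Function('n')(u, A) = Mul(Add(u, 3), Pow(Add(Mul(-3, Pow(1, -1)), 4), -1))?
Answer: -329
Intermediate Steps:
Function('n')(u, A) = Add(3, u) (Function('n')(u, A) = Mul(Add(3, u), Pow(Add(Mul(-3, 1), 4), -1)) = Mul(Add(3, u), Pow(Add(-3, 4), -1)) = Mul(Add(3, u), Pow(1, -1)) = Mul(Add(3, u), 1) = Add(3, u))
y = -25 (y = Add(-23, Add(3, -5)) = Add(-23, -2) = -25)
Add(Mul(y, 14), S) = Add(Mul(-25, 14), 21) = Add(-350, 21) = -329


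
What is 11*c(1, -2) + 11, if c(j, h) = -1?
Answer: 0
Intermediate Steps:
11*c(1, -2) + 11 = 11*(-1) + 11 = -11 + 11 = 0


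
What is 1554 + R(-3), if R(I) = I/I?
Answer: 1555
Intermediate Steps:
R(I) = 1
1554 + R(-3) = 1554 + 1 = 1555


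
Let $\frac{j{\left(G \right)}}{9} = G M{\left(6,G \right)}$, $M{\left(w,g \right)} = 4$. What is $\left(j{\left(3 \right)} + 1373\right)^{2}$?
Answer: $2193361$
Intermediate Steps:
$j{\left(G \right)} = 36 G$ ($j{\left(G \right)} = 9 G 4 = 9 \cdot 4 G = 36 G$)
$\left(j{\left(3 \right)} + 1373\right)^{2} = \left(36 \cdot 3 + 1373\right)^{2} = \left(108 + 1373\right)^{2} = 1481^{2} = 2193361$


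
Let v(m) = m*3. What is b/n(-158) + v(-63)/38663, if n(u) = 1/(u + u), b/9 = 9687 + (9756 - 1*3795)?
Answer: -1720616086845/38663 ≈ -4.4503e+7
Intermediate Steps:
v(m) = 3*m
b = 140832 (b = 9*(9687 + (9756 - 1*3795)) = 9*(9687 + (9756 - 3795)) = 9*(9687 + 5961) = 9*15648 = 140832)
n(u) = 1/(2*u)
b/n(-158) + v(-63)/38663 = 140832/(((1/2)/(-158))) + (3*(-63))/38663 = 140832/(((1/2)*(-1/158))) - 189*1/38663 = 140832/(-1/316) - 189/38663 = 140832*(-316) - 189/38663 = -44502912 - 189/38663 = -1720616086845/38663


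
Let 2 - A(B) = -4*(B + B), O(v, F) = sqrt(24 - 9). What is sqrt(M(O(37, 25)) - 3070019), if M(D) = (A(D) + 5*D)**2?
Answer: 2*sqrt(-766870 + 13*sqrt(15)) ≈ 1751.4*I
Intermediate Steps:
O(v, F) = sqrt(15)
A(B) = 2 + 8*B (A(B) = 2 - (-4)*(B + B) = 2 - (-4)*2*B = 2 - (-8)*B = 2 + 8*B)
M(D) = (2 + 13*D)**2 (M(D) = ((2 + 8*D) + 5*D)**2 = (2 + 13*D)**2)
sqrt(M(O(37, 25)) - 3070019) = sqrt((2 + 13*sqrt(15))**2 - 3070019) = sqrt(-3070019 + (2 + 13*sqrt(15))**2)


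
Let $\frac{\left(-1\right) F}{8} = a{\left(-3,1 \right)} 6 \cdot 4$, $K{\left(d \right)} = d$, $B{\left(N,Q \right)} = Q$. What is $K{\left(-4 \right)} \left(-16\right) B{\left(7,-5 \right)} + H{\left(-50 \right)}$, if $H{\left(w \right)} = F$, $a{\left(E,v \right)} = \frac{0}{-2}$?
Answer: $-320$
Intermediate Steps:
$a{\left(E,v \right)} = 0$ ($a{\left(E,v \right)} = 0 \left(- \frac{1}{2}\right) = 0$)
$F = 0$ ($F = - 8 \cdot 0 \cdot 6 \cdot 4 = - 8 \cdot 0 \cdot 4 = \left(-8\right) 0 = 0$)
$H{\left(w \right)} = 0$
$K{\left(-4 \right)} \left(-16\right) B{\left(7,-5 \right)} + H{\left(-50 \right)} = \left(-4\right) \left(-16\right) \left(-5\right) + 0 = 64 \left(-5\right) + 0 = -320 + 0 = -320$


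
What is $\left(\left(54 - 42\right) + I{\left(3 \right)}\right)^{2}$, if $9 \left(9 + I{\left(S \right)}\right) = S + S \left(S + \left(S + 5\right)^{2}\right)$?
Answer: $\frac{5929}{9} \approx 658.78$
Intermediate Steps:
$I{\left(S \right)} = -9 + \frac{S}{9} + \frac{S \left(S + \left(5 + S\right)^{2}\right)}{9}$ ($I{\left(S \right)} = -9 + \frac{S + S \left(S + \left(S + 5\right)^{2}\right)}{9} = -9 + \frac{S + S \left(S + \left(5 + S\right)^{2}\right)}{9} = -9 + \left(\frac{S}{9} + \frac{S \left(S + \left(5 + S\right)^{2}\right)}{9}\right) = -9 + \frac{S}{9} + \frac{S \left(S + \left(5 + S\right)^{2}\right)}{9}$)
$\left(\left(54 - 42\right) + I{\left(3 \right)}\right)^{2} = \left(\left(54 - 42\right) + \left(-9 + \frac{1}{9} \cdot 3 + \frac{3^{2}}{9} + \frac{1}{9} \cdot 3 \left(5 + 3\right)^{2}\right)\right)^{2} = \left(12 + \left(-9 + \frac{1}{3} + \frac{1}{9} \cdot 9 + \frac{1}{9} \cdot 3 \cdot 8^{2}\right)\right)^{2} = \left(12 + \left(-9 + \frac{1}{3} + 1 + \frac{1}{9} \cdot 3 \cdot 64\right)\right)^{2} = \left(12 + \left(-9 + \frac{1}{3} + 1 + \frac{64}{3}\right)\right)^{2} = \left(12 + \frac{41}{3}\right)^{2} = \left(\frac{77}{3}\right)^{2} = \frac{5929}{9}$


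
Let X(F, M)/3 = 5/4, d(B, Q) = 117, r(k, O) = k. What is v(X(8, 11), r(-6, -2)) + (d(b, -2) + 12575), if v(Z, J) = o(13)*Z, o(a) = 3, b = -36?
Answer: 50813/4 ≈ 12703.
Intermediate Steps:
X(F, M) = 15/4 (X(F, M) = 3*(5/4) = 15/4)
v(Z, J) = 3*Z
v(X(8, 11), r(-6, -2)) + (d(b, -2) + 12575) = 3*(15/4) + (117 + 12575) = 45/4 + 12692 = 50813/4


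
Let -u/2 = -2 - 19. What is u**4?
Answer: 3111696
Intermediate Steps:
u = 42 (u = -2*(-2 - 19) = -2*(-21) = 42)
u**4 = 42**4 = 3111696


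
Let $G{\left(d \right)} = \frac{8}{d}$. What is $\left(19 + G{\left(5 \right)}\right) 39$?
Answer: $\frac{4017}{5} \approx 803.4$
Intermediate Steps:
$\left(19 + G{\left(5 \right)}\right) 39 = \left(19 + \frac{8}{5}\right) 39 = \frac{103}{5} \cdot 39 = \frac{4017}{5}$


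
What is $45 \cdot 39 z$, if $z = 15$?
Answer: $26325$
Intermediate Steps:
$45 \cdot 39 z = 45 \cdot 39 \cdot 15 = 1755 \cdot 15 = 26325$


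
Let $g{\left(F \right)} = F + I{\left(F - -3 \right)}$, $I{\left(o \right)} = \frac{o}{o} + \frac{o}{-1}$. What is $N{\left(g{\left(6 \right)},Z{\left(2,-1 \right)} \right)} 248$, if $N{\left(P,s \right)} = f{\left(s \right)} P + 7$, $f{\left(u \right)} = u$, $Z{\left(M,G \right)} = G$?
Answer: $2232$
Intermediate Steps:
$I{\left(o \right)} = 1 - o$ ($I{\left(o \right)} = 1 + o \left(-1\right) = 1 - o$)
$g{\left(F \right)} = -2$ ($g{\left(F \right)} = F - \left(-1 + 3 + F\right) = F - \left(2 + F\right) = -2$)
$N{\left(P,s \right)} = 7 + P s$ ($N{\left(P,s \right)} = s P + 7 = P s + 7 = 7 + P s$)
$N{\left(g{\left(6 \right)},Z{\left(2,-1 \right)} \right)} 248 = \left(7 - -2\right) 248 = \left(7 + 2\right) 248 = 9 \cdot 248 = 2232$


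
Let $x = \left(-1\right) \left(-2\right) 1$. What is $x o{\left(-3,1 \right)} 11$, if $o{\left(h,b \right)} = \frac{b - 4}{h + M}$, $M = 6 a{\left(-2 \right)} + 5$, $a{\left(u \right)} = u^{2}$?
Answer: $- \frac{33}{13} \approx -2.5385$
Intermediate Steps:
$M = 29$ ($M = 6 \left(-2\right)^{2} + 5 = 6 \cdot 4 + 5 = 24 + 5 = 29$)
$x = 2$ ($x = 2 \cdot 1 = 2$)
$o{\left(h,b \right)} = \frac{-4 + b}{29 + h}$ ($o{\left(h,b \right)} = \frac{b - 4}{h + 29} = \frac{-4 + b}{29 + h}$)
$x o{\left(-3,1 \right)} 11 = 2 \frac{-4 + 1}{29 - 3} \cdot 11 = 2 \cdot \frac{1}{26} \left(-3\right) 11 = 2 \left(- \frac{3}{26}\right) 11 = \left(- \frac{3}{13}\right) 11 = - \frac{33}{13}$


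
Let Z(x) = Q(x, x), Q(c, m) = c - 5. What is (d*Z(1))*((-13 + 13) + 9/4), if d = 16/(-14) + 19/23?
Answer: 459/161 ≈ 2.8509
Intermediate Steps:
Q(c, m) = -5 + c
Z(x) = -5 + x
d = -51/161 (d = 16*(-1/14) + 19*(1/23) = -8/7 + 19/23 = -51/161 ≈ -0.31677)
(d*Z(1))*((-13 + 13) + 9/4) = (-51*(-5 + 1)/161)*((-13 + 13) + 9/4) = (-51/161*(-4))*(0 + 9*(¼)) = 204*(0 + 9/4)/161 = (204/161)*(9/4) = 459/161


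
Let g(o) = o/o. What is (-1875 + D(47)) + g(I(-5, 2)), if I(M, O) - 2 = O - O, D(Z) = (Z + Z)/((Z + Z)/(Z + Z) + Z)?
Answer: -44929/24 ≈ -1872.0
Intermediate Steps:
D(Z) = 2*Z/(1 + Z) (D(Z) = (2*Z)/((2*Z)/((2*Z)) + Z) = (2*Z)/((2*Z)*(1/(2*Z)) + Z) = (2*Z)/(1 + Z) = 2*Z/(1 + Z))
I(M, O) = 2 (I(M, O) = 2 + (O - O) = 2 + 0 = 2)
g(o) = 1
(-1875 + D(47)) + g(I(-5, 2)) = (-1875 + 2*47/(1 + 47)) + 1 = (-1875 + 2*47/48) + 1 = (-1875 + 2*47*(1/48)) + 1 = (-1875 + 47/24) + 1 = -44953/24 + 1 = -44929/24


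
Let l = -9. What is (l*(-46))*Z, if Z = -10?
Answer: -4140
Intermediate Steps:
(l*(-46))*Z = -9*(-46)*(-10) = 414*(-10) = -4140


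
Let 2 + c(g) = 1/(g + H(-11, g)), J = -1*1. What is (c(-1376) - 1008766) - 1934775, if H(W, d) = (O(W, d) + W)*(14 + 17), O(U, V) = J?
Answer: -5145313165/1748 ≈ -2.9435e+6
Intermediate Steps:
J = -1
O(U, V) = -1
H(W, d) = -31 + 31*W (H(W, d) = (-1 + W)*(14 + 17) = (-1 + W)*31 = -31 + 31*W)
c(g) = -2 + 1/(-372 + g) (c(g) = -2 + 1/(g + (-31 + 31*(-11))) = -2 + 1/(g + (-31 - 341)) = -2 + 1/(g - 372) = -2 + 1/(-372 + g))
(c(-1376) - 1008766) - 1934775 = ((745 - 2*(-1376))/(-372 - 1376) - 1008766) - 1934775 = ((745 + 2752)/(-1748) - 1008766) - 1934775 = (-1/1748*3497 - 1008766) - 1934775 = (-3497/1748 - 1008766) - 1934775 = -1763326465/1748 - 1934775 = -5145313165/1748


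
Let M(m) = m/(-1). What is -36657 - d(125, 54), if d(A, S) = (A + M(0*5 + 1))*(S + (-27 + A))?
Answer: -55505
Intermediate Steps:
M(m) = -m (M(m) = m*(-1) = -m)
d(A, S) = (-1 + A)*(-27 + A + S) (d(A, S) = (A - (0*5 + 1))*(S + (-27 + A)) = (A - (0 + 1))*(-27 + A + S) = (A - 1*1)*(-27 + A + S) = (A - 1)*(-27 + A + S) = (-1 + A)*(-27 + A + S))
-36657 - d(125, 54) = -36657 - (27 + 125**2 - 1*54 - 28*125 + 125*54) = -36657 - (27 + 15625 - 54 - 3500 + 6750) = -36657 - 1*18848 = -36657 - 18848 = -55505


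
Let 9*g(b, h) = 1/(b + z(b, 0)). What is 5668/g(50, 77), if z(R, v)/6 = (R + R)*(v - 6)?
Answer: -181092600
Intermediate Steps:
z(R, v) = 12*R*(-6 + v) (z(R, v) = 6*((R + R)*(v - 6)) = 6*((2*R)*(-6 + v)) = 6*(2*R*(-6 + v)) = 12*R*(-6 + v))
g(b, h) = -1/(639*b) (g(b, h) = 1/(9*(b + 12*b*(-6 + 0))) = 1/(9*(b + 12*b*(-6))) = 1/(9*(b - 72*b)) = 1/(9*((-71*b))) = (-1/(71*b))/9 = -1/(639*b))
5668/g(50, 77) = 5668/((-1/639/50)) = 5668/((-1/639*1/50)) = 5668/(-1/31950) = 5668*(-31950) = -181092600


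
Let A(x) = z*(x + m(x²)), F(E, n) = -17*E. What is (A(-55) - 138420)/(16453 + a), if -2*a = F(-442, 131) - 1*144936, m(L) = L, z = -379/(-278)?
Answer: -132465/83956 ≈ -1.5778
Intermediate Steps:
z = 379/278 (z = -379*(-1/278) = 379/278 ≈ 1.3633)
A(x) = 379*x/278 + 379*x²/278 (A(x) = 379*(x + x²)/278 = 379*x/278 + 379*x²/278)
a = 68711 (a = -(-17*(-442) - 1*144936)/2 = -(7514 - 144936)/2 = -½*(-137422) = 68711)
(A(-55) - 138420)/(16453 + a) = ((379/278)*(-55)*(1 - 55) - 138420)/(16453 + 68711) = ((379/278)*(-55)*(-54) - 138420)/85164 = (562815/139 - 138420)*(1/85164) = -18677565/139*1/85164 = -132465/83956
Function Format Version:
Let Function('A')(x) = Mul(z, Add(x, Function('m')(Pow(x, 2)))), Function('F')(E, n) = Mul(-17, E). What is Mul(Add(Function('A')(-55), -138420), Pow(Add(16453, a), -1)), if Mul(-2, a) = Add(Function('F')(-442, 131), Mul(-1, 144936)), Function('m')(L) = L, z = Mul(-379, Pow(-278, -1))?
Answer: Rational(-132465, 83956) ≈ -1.5778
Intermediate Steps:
z = Rational(379, 278) (z = Mul(-379, Rational(-1, 278)) = Rational(379, 278) ≈ 1.3633)
Function('A')(x) = Add(Mul(Rational(379, 278), x), Mul(Rational(379, 278), Pow(x, 2))) (Function('A')(x) = Mul(Rational(379, 278), Add(x, Pow(x, 2))) = Add(Mul(Rational(379, 278), x), Mul(Rational(379, 278), Pow(x, 2))))
a = 68711 (a = Mul(Rational(-1, 2), Add(Mul(-17, -442), Mul(-1, 144936))) = Mul(Rational(-1, 2), Add(7514, -144936)) = Mul(Rational(-1, 2), -137422) = 68711)
Mul(Add(Function('A')(-55), -138420), Pow(Add(16453, a), -1)) = Mul(Add(Mul(Rational(379, 278), -55, Add(1, -55)), -138420), Pow(Add(16453, 68711), -1)) = Mul(Add(Mul(Rational(379, 278), -55, -54), -138420), Pow(85164, -1)) = Mul(Add(Rational(562815, 139), -138420), Rational(1, 85164)) = Mul(Rational(-18677565, 139), Rational(1, 85164)) = Rational(-132465, 83956)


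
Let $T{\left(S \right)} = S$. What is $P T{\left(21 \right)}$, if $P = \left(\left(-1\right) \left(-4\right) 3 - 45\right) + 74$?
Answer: $861$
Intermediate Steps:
$P = 41$ ($P = \left(4 \cdot 3 - 45\right) + 74 = \left(12 - 45\right) + 74 = -33 + 74 = 41$)
$P T{\left(21 \right)} = 41 \cdot 21 = 861$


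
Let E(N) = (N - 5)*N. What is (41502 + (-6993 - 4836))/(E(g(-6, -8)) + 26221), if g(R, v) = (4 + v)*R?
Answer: 4239/3811 ≈ 1.1123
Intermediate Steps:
g(R, v) = R*(4 + v)
E(N) = N*(-5 + N) (E(N) = (-5 + N)*N = N*(-5 + N))
(41502 + (-6993 - 4836))/(E(g(-6, -8)) + 26221) = (41502 + (-6993 - 4836))/((-6*(4 - 8))*(-5 - 6*(4 - 8)) + 26221) = (41502 - 11829)/((-6*(-4))*(-5 - 6*(-4)) + 26221) = 29673/(24*(-5 + 24) + 26221) = 29673/(24*19 + 26221) = 29673/(456 + 26221) = 29673/26677 = 29673*(1/26677) = 4239/3811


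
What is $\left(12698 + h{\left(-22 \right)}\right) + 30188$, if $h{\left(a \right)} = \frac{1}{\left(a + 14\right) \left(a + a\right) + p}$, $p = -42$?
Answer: $\frac{13294661}{310} \approx 42886.0$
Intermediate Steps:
$h{\left(a \right)} = \frac{1}{-42 + 2 a \left(14 + a\right)}$ ($h{\left(a \right)} = \frac{1}{\left(a + 14\right) \left(a + a\right) - 42} = \frac{1}{\left(14 + a\right) 2 a - 42} = \frac{1}{2 a \left(14 + a\right) - 42} = \frac{1}{-42 + 2 a \left(14 + a\right)}$)
$\left(12698 + h{\left(-22 \right)}\right) + 30188 = \left(12698 + \frac{1}{2 \left(-21 + \left(-22\right)^{2} + 14 \left(-22\right)\right)}\right) + 30188 = \left(12698 + \frac{1}{2 \left(-21 + 484 - 308\right)}\right) + 30188 = \left(12698 + \frac{1}{2 \cdot 155}\right) + 30188 = \left(12698 + \frac{1}{2} \cdot \frac{1}{155}\right) + 30188 = \left(12698 + \frac{1}{310}\right) + 30188 = \frac{3936381}{310} + 30188 = \frac{13294661}{310}$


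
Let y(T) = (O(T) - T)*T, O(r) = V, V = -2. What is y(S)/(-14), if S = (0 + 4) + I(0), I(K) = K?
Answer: 12/7 ≈ 1.7143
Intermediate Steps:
O(r) = -2
S = 4 (S = (0 + 4) + 0 = 4 + 0 = 4)
y(T) = T*(-2 - T) (y(T) = (-2 - T)*T = T*(-2 - T))
y(S)/(-14) = -1*4*(2 + 4)/(-14) = -1*4*6*(-1/14) = -24*(-1/14) = 12/7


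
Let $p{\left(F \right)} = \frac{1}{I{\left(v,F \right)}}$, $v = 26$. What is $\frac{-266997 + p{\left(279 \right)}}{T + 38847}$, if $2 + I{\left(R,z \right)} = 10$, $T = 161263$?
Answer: $- \frac{427195}{320176} \approx -1.3343$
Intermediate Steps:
$I{\left(R,z \right)} = 8$ ($I{\left(R,z \right)} = -2 + 10 = 8$)
$p{\left(F \right)} = \frac{1}{8}$
$\frac{-266997 + p{\left(279 \right)}}{T + 38847} = \frac{-266997 + \frac{1}{8}}{161263 + 38847} = - \frac{2135975}{8 \cdot 200110} = \left(- \frac{2135975}{8}\right) \frac{1}{200110} = - \frac{427195}{320176}$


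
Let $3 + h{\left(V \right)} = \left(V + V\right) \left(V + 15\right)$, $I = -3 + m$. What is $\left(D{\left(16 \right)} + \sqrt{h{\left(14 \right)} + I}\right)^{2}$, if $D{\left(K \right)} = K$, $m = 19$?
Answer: $1081 + 160 \sqrt{33} \approx 2000.1$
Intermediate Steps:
$I = 16$ ($I = -3 + 19 = 16$)
$h{\left(V \right)} = -3 + 2 V \left(15 + V\right)$ ($h{\left(V \right)} = -3 + \left(V + V\right) \left(V + 15\right) = -3 + 2 V \left(15 + V\right)$)
$\left(D{\left(16 \right)} + \sqrt{h{\left(14 \right)} + I}\right)^{2} = \left(16 + \sqrt{\left(-3 + 2 \cdot 14^{2} + 30 \cdot 14\right) + 16}\right)^{2} = \left(16 + \sqrt{\left(-3 + 2 \cdot 196 + 420\right) + 16}\right)^{2} = \left(16 + \sqrt{\left(-3 + 392 + 420\right) + 16}\right)^{2} = \left(16 + \sqrt{809 + 16}\right)^{2} = \left(16 + \sqrt{825}\right)^{2} = \left(16 + 5 \sqrt{33}\right)^{2}$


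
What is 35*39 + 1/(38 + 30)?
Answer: 92821/68 ≈ 1365.0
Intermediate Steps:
35*39 + 1/(38 + 30) = 1365 + 1/68 = 92821/68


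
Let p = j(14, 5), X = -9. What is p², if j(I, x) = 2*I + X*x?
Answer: 289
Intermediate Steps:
j(I, x) = -9*x + 2*I (j(I, x) = 2*I - 9*x = -9*x + 2*I)
p = -17 (p = -9*5 + 2*14 = -45 + 28 = -17)
p² = (-17)² = 289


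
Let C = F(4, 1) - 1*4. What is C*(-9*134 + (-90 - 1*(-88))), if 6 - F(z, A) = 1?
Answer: -1208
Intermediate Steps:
F(z, A) = 5 (F(z, A) = 6 - 1*1 = 6 - 1 = 5)
C = 1 (C = 5 - 1*4 = 5 - 4 = 1)
C*(-9*134 + (-90 - 1*(-88))) = 1*(-9*134 + (-90 - 1*(-88))) = 1*(-1206 + (-90 + 88)) = 1*(-1206 - 2) = 1*(-1208) = -1208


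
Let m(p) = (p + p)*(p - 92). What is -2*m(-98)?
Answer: -74480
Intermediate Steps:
m(p) = 2*p*(-92 + p) (m(p) = (2*p)*(-92 + p) = 2*p*(-92 + p))
-2*m(-98) = -4*(-98)*(-92 - 98) = -4*(-98)*(-190) = -2*37240 = -74480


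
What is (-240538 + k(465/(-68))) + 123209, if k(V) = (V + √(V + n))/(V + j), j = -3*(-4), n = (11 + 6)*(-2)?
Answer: -13727648/117 + 2*I*√47209/351 ≈ -1.1733e+5 + 1.238*I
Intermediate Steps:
n = -34 (n = 17*(-2) = -34)
j = 12
k(V) = (V + √(-34 + V))/(12 + V) (k(V) = (V + √(V - 34))/(V + 12) = (V + √(-34 + V))/(12 + V))
(-240538 + k(465/(-68))) + 123209 = (-240538 + (465/(-68) + √(-34 + 465/(-68)))/(12 + 465/(-68))) + 123209 = (-240538 + (465*(-1/68) + √(-34 + 465*(-1/68)))/(12 + 465*(-1/68))) + 123209 = (-240538 + (-465/68 + √(-34 - 465/68))/(12 - 465/68)) + 123209 = (-240538 + (-465/68 + √(-2777/68))/(351/68)) + 123209 = (-240538 + 68*(-465/68 + I*√47209/34)/351) + 123209 = (-240538 + (-155/117 + 2*I*√47209/351)) + 123209 = (-28143101/117 + 2*I*√47209/351) + 123209 = -13727648/117 + 2*I*√47209/351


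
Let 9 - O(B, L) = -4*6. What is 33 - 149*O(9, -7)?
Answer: -4884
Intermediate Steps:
O(B, L) = 33 (O(B, L) = 9 - (-4)*6 = 9 - 1*(-24) = 9 + 24 = 33)
33 - 149*O(9, -7) = 33 - 149*33 = 33 - 4917 = -4884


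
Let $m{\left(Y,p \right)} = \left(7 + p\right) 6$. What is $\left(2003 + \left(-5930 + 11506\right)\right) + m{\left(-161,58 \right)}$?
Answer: $7969$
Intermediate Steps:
$m{\left(Y,p \right)} = 42 + 6 p$
$\left(2003 + \left(-5930 + 11506\right)\right) + m{\left(-161,58 \right)} = \left(2003 + \left(-5930 + 11506\right)\right) + \left(42 + 6 \cdot 58\right) = \left(2003 + 5576\right) + \left(42 + 348\right) = 7579 + 390 = 7969$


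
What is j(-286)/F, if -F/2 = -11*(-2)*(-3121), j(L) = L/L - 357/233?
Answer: -31/7999123 ≈ -3.8754e-6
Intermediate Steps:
j(L) = -124/233 (j(L) = 1 - 357*1/233 = 1 - 357/233 = -124/233)
F = 137324 (F = -2*(-11*(-2))*(-3121) = -44*(-3121) = -2*(-68662) = 137324)
j(-286)/F = -124/233/137324 = -124/233*1/137324 = -31/7999123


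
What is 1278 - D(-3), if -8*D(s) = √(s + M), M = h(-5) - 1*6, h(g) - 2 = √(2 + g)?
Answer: 1278 + √(-7 + I*√3)/8 ≈ 1278.0 + 0.3332*I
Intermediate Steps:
h(g) = 2 + √(2 + g)
M = -4 + I*√3 (M = (2 + √(2 - 5)) - 1*6 = (2 + √(-3)) - 6 = (2 + I*√3) - 6 = -4 + I*√3 ≈ -4.0 + 1.732*I)
D(s) = -√(-4 + s + I*√3)/8 (D(s) = -√(s + (-4 + I*√3))/8 = -√(-4 + s + I*√3)/8)
1278 - D(-3) = 1278 - (-1)*√(-4 - 3 + I*√3)/8 = 1278 - (-1)*√(-7 + I*√3)/8 = 1278 + √(-7 + I*√3)/8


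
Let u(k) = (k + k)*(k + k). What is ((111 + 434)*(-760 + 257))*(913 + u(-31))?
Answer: -1304060195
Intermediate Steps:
u(k) = 4*k² (u(k) = (2*k)*(2*k) = 4*k²)
((111 + 434)*(-760 + 257))*(913 + u(-31)) = ((111 + 434)*(-760 + 257))*(913 + 4*(-31)²) = (545*(-503))*(913 + 4*961) = -274135*(913 + 3844) = -274135*4757 = -1304060195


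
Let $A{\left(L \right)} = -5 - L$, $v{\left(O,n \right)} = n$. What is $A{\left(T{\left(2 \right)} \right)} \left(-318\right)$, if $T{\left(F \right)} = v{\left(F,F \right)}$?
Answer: $2226$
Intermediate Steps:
$T{\left(F \right)} = F$
$A{\left(T{\left(2 \right)} \right)} \left(-318\right) = \left(-5 - 2\right) \left(-318\right) = \left(-7\right) \left(-318\right) = 2226$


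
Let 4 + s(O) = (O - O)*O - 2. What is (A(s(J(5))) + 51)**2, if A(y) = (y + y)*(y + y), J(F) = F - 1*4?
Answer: 38025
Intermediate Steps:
J(F) = -4 + F (J(F) = F - 4 = -4 + F)
s(O) = -6 (s(O) = -4 + ((O - O)*O - 2) = -4 + (0*O - 2) = -4 + (0 - 2) = -4 - 2 = -6)
A(y) = 4*y**2 (A(y) = (2*y)*(2*y) = 4*y**2)
(A(s(J(5))) + 51)**2 = (4*(-6)**2 + 51)**2 = (4*36 + 51)**2 = (144 + 51)**2 = 195**2 = 38025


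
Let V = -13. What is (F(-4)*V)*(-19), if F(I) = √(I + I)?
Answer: 494*I*√2 ≈ 698.62*I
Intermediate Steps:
F(I) = √2*√I (F(I) = √(2*I) = √2*√I)
(F(-4)*V)*(-19) = ((√2*√(-4))*(-13))*(-19) = ((√2*(2*I))*(-13))*(-19) = ((2*I*√2)*(-13))*(-19) = -26*I*√2*(-19) = 494*I*√2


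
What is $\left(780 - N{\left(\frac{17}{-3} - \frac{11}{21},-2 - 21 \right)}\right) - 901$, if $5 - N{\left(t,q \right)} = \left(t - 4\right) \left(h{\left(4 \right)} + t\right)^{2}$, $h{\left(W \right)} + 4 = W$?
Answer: $- \frac{4783486}{9261} \approx -516.52$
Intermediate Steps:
$h{\left(W \right)} = -4 + W$
$N{\left(t,q \right)} = 5 - t^{2} \left(-4 + t\right)$ ($N{\left(t,q \right)} = 5 - \left(t - 4\right) \left(\left(-4 + 4\right) + t\right)^{2} = 5 - \left(-4 + t\right) \left(0 + t\right)^{2} = 5 - \left(-4 + t\right) t^{2} = 5 - t^{2} \left(-4 + t\right)$)
$\left(780 - N{\left(\frac{17}{-3} - \frac{11}{21},-2 - 21 \right)}\right) - 901 = \left(780 - \left(5 - \left(\frac{17}{-3} - \frac{11}{21}\right)^{3} + 4 \left(\frac{17}{-3} - \frac{11}{21}\right)^{2}\right)\right) - 901 = \left(780 - \left(5 - \left(17 \left(- \frac{1}{3}\right) - \frac{11}{21}\right)^{3} + 4 \left(17 \left(- \frac{1}{3}\right) - \frac{11}{21}\right)^{2}\right)\right) - 901 = \left(780 - \left(5 - \left(- \frac{17}{3} - \frac{11}{21}\right)^{3} + 4 \left(- \frac{17}{3} - \frac{11}{21}\right)^{2}\right)\right) - 901 = \left(780 - \left(5 - \left(- \frac{130}{21}\right)^{3} + 4 \left(- \frac{130}{21}\right)^{2}\right)\right) - 901 = \left(780 - \left(5 - - \frac{2197000}{9261} + 4 \cdot \frac{16900}{441}\right)\right) - 901 = \left(780 - \left(5 + \frac{2197000}{9261} + \frac{67600}{441}\right)\right) - 901 = \left(780 - \frac{3662905}{9261}\right) - 901 = \frac{3560675}{9261} - 901 = - \frac{4783486}{9261}$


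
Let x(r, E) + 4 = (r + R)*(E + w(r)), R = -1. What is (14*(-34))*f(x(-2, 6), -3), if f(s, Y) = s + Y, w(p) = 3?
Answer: 16184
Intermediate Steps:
x(r, E) = -4 + (-1 + r)*(3 + E) (x(r, E) = -4 + (r - 1)*(E + 3) = -4 + (-1 + r)*(3 + E))
f(s, Y) = Y + s
(14*(-34))*f(x(-2, 6), -3) = (14*(-34))*(-3 + (-7 - 1*6 + 3*(-2) + 6*(-2))) = -476*(-3 + (-7 - 6 - 6 - 12)) = -476*(-3 - 31) = -476*(-34) = 16184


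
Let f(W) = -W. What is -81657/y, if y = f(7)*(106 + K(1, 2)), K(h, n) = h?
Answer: 81657/749 ≈ 109.02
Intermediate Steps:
y = -749 (y = (-1*7)*(106 + 1) = -7*107 = -749)
-81657/y = -81657/(-749) = -81657*(-1/749) = 81657/749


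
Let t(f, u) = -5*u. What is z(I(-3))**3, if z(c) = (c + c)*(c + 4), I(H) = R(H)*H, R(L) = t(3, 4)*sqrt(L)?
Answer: -10032906240000 + 671514624000*I*sqrt(3) ≈ -1.0033e+13 + 1.1631e+12*I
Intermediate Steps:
R(L) = -20*sqrt(L) (R(L) = (-5*4)*sqrt(L) = -20*sqrt(L))
I(H) = -20*H**(3/2) (I(H) = (-20*sqrt(H))*H = -20*H**(3/2))
z(c) = 2*c*(4 + c) (z(c) = (2*c)*(4 + c) = 2*c*(4 + c))
z(I(-3))**3 = (2*(-(-60)*I*sqrt(3))*(4 - (-60)*I*sqrt(3)))**3 = (2*(60*I*sqrt(3))*(4 + 60*I*sqrt(3)))**3 = (120*I*sqrt(3)*(4 + 60*I*sqrt(3)))**3 = -5184000*I*sqrt(3)*(4 + 60*I*sqrt(3))**3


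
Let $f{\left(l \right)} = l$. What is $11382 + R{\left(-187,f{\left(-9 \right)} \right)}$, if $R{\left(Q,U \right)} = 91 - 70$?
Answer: $11403$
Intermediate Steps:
$R{\left(Q,U \right)} = 21$
$11382 + R{\left(-187,f{\left(-9 \right)} \right)} = 11382 + 21 = 11403$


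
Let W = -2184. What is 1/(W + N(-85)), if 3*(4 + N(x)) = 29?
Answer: -3/6535 ≈ -0.00045907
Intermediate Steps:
N(x) = 17/3 (N(x) = -4 + (⅓)*29 = -4 + 29/3 = 17/3)
1/(W + N(-85)) = 1/(-2184 + 17/3) = 1/(-6535/3) = -3/6535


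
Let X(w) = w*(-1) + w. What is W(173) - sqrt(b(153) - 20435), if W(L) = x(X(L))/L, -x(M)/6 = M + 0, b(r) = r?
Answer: -I*sqrt(20282) ≈ -142.41*I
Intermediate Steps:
X(w) = 0 (X(w) = -w + w = 0)
x(M) = -6*M (x(M) = -6*(M + 0) = -6*M)
W(L) = 0 (W(L) = (-6*0)/L = 0/L = 0)
W(173) - sqrt(b(153) - 20435) = 0 - sqrt(153 - 20435) = 0 - sqrt(-20282) = 0 - I*sqrt(20282) = -I*sqrt(20282)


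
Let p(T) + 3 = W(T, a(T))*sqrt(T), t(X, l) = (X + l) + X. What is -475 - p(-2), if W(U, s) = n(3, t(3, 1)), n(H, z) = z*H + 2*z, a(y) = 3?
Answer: -472 - 35*I*sqrt(2) ≈ -472.0 - 49.497*I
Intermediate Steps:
t(X, l) = l + 2*X
n(H, z) = 2*z + H*z (n(H, z) = H*z + 2*z = 2*z + H*z)
W(U, s) = 35 (W(U, s) = (1 + 2*3)*(2 + 3) = (1 + 6)*5 = 7*5 = 35)
p(T) = -3 + 35*sqrt(T)
-475 - p(-2) = -475 - (-3 + 35*sqrt(-2)) = -475 - (-3 + 35*(I*sqrt(2))) = -475 - (-3 + 35*I*sqrt(2)) = -475 + (3 - 35*I*sqrt(2)) = -472 - 35*I*sqrt(2)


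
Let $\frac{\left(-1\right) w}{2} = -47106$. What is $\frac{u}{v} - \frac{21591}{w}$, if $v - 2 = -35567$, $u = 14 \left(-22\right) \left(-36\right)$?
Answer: $- \frac{67129873}{124098140} \approx -0.54094$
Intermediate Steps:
$u = 11088$ ($u = \left(-308\right) \left(-36\right) = 11088$)
$v = -35565$ ($v = 2 - 35567 = -35565$)
$w = 94212$ ($w = \left(-2\right) \left(-47106\right) = 94212$)
$\frac{u}{v} - \frac{21591}{w} = \frac{11088}{-35565} - \frac{21591}{94212} = 11088 \left(- \frac{1}{35565}\right) - \frac{2399}{10468} = - \frac{3696}{11855} - \frac{2399}{10468} = - \frac{67129873}{124098140}$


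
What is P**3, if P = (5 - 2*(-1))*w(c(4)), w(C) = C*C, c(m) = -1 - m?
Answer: 5359375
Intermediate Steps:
w(C) = C**2
P = 175 (P = (5 - 2*(-1))*(-1 - 1*4)**2 = (5 + 2)*(-1 - 4)**2 = 7*(-5)**2 = 7*25 = 175)
P**3 = 175**3 = 5359375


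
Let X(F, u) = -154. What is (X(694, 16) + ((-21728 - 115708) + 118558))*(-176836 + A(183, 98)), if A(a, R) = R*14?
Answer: 3339430848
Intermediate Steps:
A(a, R) = 14*R
(X(694, 16) + ((-21728 - 115708) + 118558))*(-176836 + A(183, 98)) = (-154 + ((-21728 - 115708) + 118558))*(-176836 + 14*98) = (-154 + (-137436 + 118558))*(-176836 + 1372) = (-154 - 18878)*(-175464) = -19032*(-175464) = 3339430848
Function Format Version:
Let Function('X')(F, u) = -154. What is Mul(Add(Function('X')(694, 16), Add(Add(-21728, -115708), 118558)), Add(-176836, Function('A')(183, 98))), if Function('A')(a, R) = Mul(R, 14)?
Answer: 3339430848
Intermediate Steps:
Function('A')(a, R) = Mul(14, R)
Mul(Add(Function('X')(694, 16), Add(Add(-21728, -115708), 118558)), Add(-176836, Function('A')(183, 98))) = Mul(Add(-154, Add(Add(-21728, -115708), 118558)), Add(-176836, Mul(14, 98))) = Mul(Add(-154, Add(-137436, 118558)), Add(-176836, 1372)) = Mul(Add(-154, -18878), -175464) = Mul(-19032, -175464) = 3339430848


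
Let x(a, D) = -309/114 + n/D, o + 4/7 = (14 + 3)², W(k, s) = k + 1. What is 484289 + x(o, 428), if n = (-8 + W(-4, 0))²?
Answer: 3938218405/8132 ≈ 4.8429e+5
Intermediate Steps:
W(k, s) = 1 + k
n = 121 (n = (-8 + (1 - 4))² = (-8 - 3)² = (-11)² = 121)
o = 2019/7 (o = -4/7 + (14 + 3)² = -4/7 + 17² = -4/7 + 289 = 2019/7 ≈ 288.43)
x(a, D) = -103/38 + 121/D (x(a, D) = -309/114 + 121/D = -309*1/114 + 121/D = -103/38 + 121/D)
484289 + x(o, 428) = 484289 + (-103/38 + 121/428) = 484289 - 19743/8132 = 3938218405/8132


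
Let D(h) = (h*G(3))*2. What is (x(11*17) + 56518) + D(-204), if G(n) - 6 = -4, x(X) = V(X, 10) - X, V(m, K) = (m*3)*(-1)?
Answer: 54954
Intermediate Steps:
V(m, K) = -3*m (V(m, K) = (3*m)*(-1) = -3*m)
x(X) = -4*X (x(X) = -3*X - X = -4*X)
G(n) = 2 (G(n) = 6 - 4 = 2)
D(h) = 4*h (D(h) = (h*2)*2 = (2*h)*2 = 4*h)
(x(11*17) + 56518) + D(-204) = (-44*17 + 56518) + 4*(-204) = (-4*187 + 56518) - 816 = (-748 + 56518) - 816 = 55770 - 816 = 54954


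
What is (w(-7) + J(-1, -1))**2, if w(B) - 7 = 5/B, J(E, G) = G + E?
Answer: 900/49 ≈ 18.367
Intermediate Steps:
J(E, G) = E + G
w(B) = 7 + 5/B
(w(-7) + J(-1, -1))**2 = ((7 + 5/(-7)) + (-1 - 1))**2 = ((7 + 5*(-1/7)) - 2)**2 = ((7 - 5/7) - 2)**2 = (44/7 - 2)**2 = (30/7)**2 = 900/49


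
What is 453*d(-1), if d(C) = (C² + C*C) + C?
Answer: 453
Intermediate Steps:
d(C) = C + 2*C² (d(C) = (C² + C²) + C = 2*C² + C = C + 2*C²)
453*d(-1) = 453*(-(1 + 2*(-1))) = 453*(-(1 - 2)) = 453*(-1*(-1)) = 453*1 = 453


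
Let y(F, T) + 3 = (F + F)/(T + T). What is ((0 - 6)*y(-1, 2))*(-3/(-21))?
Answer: 3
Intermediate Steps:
y(F, T) = -3 + F/T (y(F, T) = -3 + (F + F)/(T + T) = -3 + (2*F)/((2*T)) = -3 + (2*F)*(1/(2*T)) = -3 + F/T)
((0 - 6)*y(-1, 2))*(-3/(-21)) = ((0 - 6)*(-3 - 1/2))*(-3/(-21)) = (-6*(-3 - 1*½))*(-3*(-1/21)) = -6*(-3 - ½)*(⅐) = -6*(-7/2)*(⅐) = 21*(⅐) = 3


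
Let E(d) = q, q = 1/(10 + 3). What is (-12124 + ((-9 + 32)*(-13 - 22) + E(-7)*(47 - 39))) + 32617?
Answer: 255952/13 ≈ 19689.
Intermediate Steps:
q = 1/13 ≈ 0.076923
E(d) = 1/13
(-12124 + ((-9 + 32)*(-13 - 22) + E(-7)*(47 - 39))) + 32617 = (-12124 + ((-9 + 32)*(-13 - 22) + (47 - 39)/13)) + 32617 = (-12124 + (23*(-35) + (1/13)*8)) + 32617 = (-12124 + (-805 + 8/13)) + 32617 = (-12124 - 10457/13) + 32617 = -168069/13 + 32617 = 255952/13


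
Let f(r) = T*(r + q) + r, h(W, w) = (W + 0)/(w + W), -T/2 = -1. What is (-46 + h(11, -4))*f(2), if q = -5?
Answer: 1244/7 ≈ 177.71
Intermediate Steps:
T = 2 (T = -2*(-1) = 2)
h(W, w) = W/(W + w)
f(r) = -10 + 3*r (f(r) = 2*(r - 5) + r = 2*(-5 + r) + r = (-10 + 2*r) + r = -10 + 3*r)
(-46 + h(11, -4))*f(2) = (-46 + 11/(11 - 4))*(-10 + 3*2) = (-46 + 11/7)*(-10 + 6) = (-46 + 11*(1/7))*(-4) = (-46 + 11/7)*(-4) = -311/7*(-4) = 1244/7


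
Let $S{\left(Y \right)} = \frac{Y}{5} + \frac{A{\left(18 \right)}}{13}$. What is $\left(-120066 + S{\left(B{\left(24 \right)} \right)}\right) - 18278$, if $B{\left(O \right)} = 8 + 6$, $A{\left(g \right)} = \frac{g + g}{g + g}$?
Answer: $- \frac{8992173}{65} \approx -1.3834 \cdot 10^{5}$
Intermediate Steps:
$A{\left(g \right)} = 1$ ($A{\left(g \right)} = \frac{2 g}{2 g} = 2 g \frac{1}{2 g} = 1$)
$B{\left(O \right)} = 14$
$S{\left(Y \right)} = \frac{1}{13} + \frac{Y}{5}$ ($S{\left(Y \right)} = \frac{Y}{5} + 1 \cdot \frac{1}{13} = Y \frac{1}{5} + 1 \cdot \frac{1}{13} = \frac{Y}{5} + \frac{1}{13} = \frac{1}{13} + \frac{Y}{5}$)
$\left(-120066 + S{\left(B{\left(24 \right)} \right)}\right) - 18278 = \left(-120066 + \left(\frac{1}{13} + \frac{1}{5} \cdot 14\right)\right) - 18278 = \left(-120066 + \left(\frac{1}{13} + \frac{14}{5}\right)\right) - 18278 = \left(-120066 + \frac{187}{65}\right) - 18278 = - \frac{7804103}{65} - 18278 = - \frac{8992173}{65}$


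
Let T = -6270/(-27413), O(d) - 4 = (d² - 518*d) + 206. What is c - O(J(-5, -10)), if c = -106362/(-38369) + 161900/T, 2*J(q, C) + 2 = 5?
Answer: 68169788888633/96229452 ≈ 7.0841e+5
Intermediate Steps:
J(q, C) = 3/2 (J(q, C) = -1 + (½)*5 = -1 + 5/2 = 3/2)
O(d) = 210 + d² - 518*d (O(d) = 4 + ((d² - 518*d) + 206) = 4 + (206 + d² - 518*d) = 210 + d² - 518*d)
T = 6270/27413 (T = -6270*(-1/27413) = 6270/27413 ≈ 0.22872)
c = 17028860826404/24057363 (c = -106362/(-38369) + 161900/(6270/27413) = -106362*(-1/38369) + 161900*(27413/6270) = 106362/38369 + 443816470/627 = 17028860826404/24057363 ≈ 7.0784e+5)
c - O(J(-5, -10)) = 17028860826404/24057363 - (210 + (3/2)² - 518*3/2) = 17028860826404/24057363 - (210 + 9/4 - 777) = 17028860826404/24057363 - 1*(-2259/4) = 17028860826404/24057363 + 2259/4 = 68169788888633/96229452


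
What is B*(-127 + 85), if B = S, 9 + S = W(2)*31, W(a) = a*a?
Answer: -4830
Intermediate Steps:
W(a) = a**2
S = 115 (S = -9 + 2**2*31 = -9 + 4*31 = -9 + 124 = 115)
B = 115
B*(-127 + 85) = 115*(-127 + 85) = 115*(-42) = -4830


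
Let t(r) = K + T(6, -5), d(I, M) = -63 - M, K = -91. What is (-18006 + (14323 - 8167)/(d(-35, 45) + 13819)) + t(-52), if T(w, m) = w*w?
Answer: -247628215/13711 ≈ -18061.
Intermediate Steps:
T(w, m) = w**2
t(r) = -55 (t(r) = -91 + 6**2 = -91 + 36 = -55)
(-18006 + (14323 - 8167)/(d(-35, 45) + 13819)) + t(-52) = (-18006 + (14323 - 8167)/((-63 - 1*45) + 13819)) - 55 = (-18006 + 6156/((-63 - 45) + 13819)) - 55 = (-18006 + 6156/(-108 + 13819)) - 55 = (-18006 + 6156/13711) - 55 = -246874110/13711 - 55 = -247628215/13711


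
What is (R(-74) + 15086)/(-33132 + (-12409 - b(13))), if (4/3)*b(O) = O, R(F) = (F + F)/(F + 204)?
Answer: -3922064/11843195 ≈ -0.33117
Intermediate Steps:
R(F) = 2*F/(204 + F) (R(F) = (2*F)/(204 + F) = 2*F/(204 + F))
b(O) = 3*O/4
(R(-74) + 15086)/(-33132 + (-12409 - b(13))) = (2*(-74)/(204 - 74) + 15086)/(-33132 + (-12409 - 3*13/4)) = (2*(-74)/130 + 15086)/(-33132 + (-12409 - 1*39/4)) = (2*(-74)*(1/130) + 15086)/(-33132 + (-12409 - 39/4)) = (-74/65 + 15086)/(-33132 - 49675/4) = 980516/(65*(-182203/4)) = (980516/65)*(-4/182203) = -3922064/11843195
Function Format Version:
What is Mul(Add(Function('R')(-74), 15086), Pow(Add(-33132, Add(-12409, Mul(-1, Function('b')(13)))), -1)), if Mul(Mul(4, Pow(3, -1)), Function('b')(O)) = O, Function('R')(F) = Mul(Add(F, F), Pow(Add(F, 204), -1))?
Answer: Rational(-3922064, 11843195) ≈ -0.33117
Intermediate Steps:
Function('R')(F) = Mul(2, F, Pow(Add(204, F), -1)) (Function('R')(F) = Mul(Mul(2, F), Pow(Add(204, F), -1)) = Mul(2, F, Pow(Add(204, F), -1)))
Function('b')(O) = Mul(Rational(3, 4), O)
Mul(Add(Function('R')(-74), 15086), Pow(Add(-33132, Add(-12409, Mul(-1, Function('b')(13)))), -1)) = Mul(Add(Mul(2, -74, Pow(Add(204, -74), -1)), 15086), Pow(Add(-33132, Add(-12409, Mul(-1, Mul(Rational(3, 4), 13)))), -1)) = Mul(Add(Mul(2, -74, Pow(130, -1)), 15086), Pow(Add(-33132, Add(-12409, Mul(-1, Rational(39, 4)))), -1)) = Mul(Add(Mul(2, -74, Rational(1, 130)), 15086), Pow(Add(-33132, Add(-12409, Rational(-39, 4))), -1)) = Mul(Add(Rational(-74, 65), 15086), Pow(Add(-33132, Rational(-49675, 4)), -1)) = Mul(Rational(980516, 65), Pow(Rational(-182203, 4), -1)) = Mul(Rational(980516, 65), Rational(-4, 182203)) = Rational(-3922064, 11843195)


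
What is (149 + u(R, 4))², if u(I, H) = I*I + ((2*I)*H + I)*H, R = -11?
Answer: 15876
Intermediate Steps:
u(I, H) = I² + H*(I + 2*H*I) (u(I, H) = I² + (2*H*I + I)*H = I² + (I + 2*H*I)*H = I² + H*(I + 2*H*I))
(149 + u(R, 4))² = (149 - 11*(4 - 11 + 2*4²))² = (149 - 11*(4 - 11 + 2*16))² = (149 - 11*(4 - 11 + 32))² = (149 - 11*25)² = (149 - 275)² = (-126)² = 15876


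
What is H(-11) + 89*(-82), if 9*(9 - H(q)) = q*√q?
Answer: -7289 + 11*I*√11/9 ≈ -7289.0 + 4.0536*I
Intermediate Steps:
H(q) = 9 - q^(3/2)/9 (H(q) = 9 - q*√q/9 = 9 - q^(3/2)/9)
H(-11) + 89*(-82) = (9 - (-11)*I*√11/9) + 89*(-82) = (9 - (-11)*I*√11/9) - 7298 = (9 + 11*I*√11/9) - 7298 = -7289 + 11*I*√11/9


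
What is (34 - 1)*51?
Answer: 1683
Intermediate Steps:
(34 - 1)*51 = 33*51 = 1683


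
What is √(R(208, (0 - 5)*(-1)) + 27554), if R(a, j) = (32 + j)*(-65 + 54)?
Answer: √27147 ≈ 164.76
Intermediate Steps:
R(a, j) = -352 - 11*j (R(a, j) = (32 + j)*(-11) = -352 - 11*j)
√(R(208, (0 - 5)*(-1)) + 27554) = √((-352 - 11*(0 - 5)*(-1)) + 27554) = √((-352 - (-55)*(-1)) + 27554) = √((-352 - 11*5) + 27554) = √((-352 - 55) + 27554) = √(-407 + 27554) = √27147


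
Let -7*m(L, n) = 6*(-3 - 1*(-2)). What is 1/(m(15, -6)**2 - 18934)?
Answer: -49/927730 ≈ -5.2817e-5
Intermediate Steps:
m(L, n) = 6/7 (m(L, n) = -6*(-3 - 1*(-2))/7 = -6*(-3 + 2)/7 = -6*(-1)/7 = -1/7*(-6) = 6/7)
1/(m(15, -6)**2 - 18934) = 1/((6/7)**2 - 18934) = 1/(36/49 - 18934) = 1/(-927730/49) = -49/927730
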